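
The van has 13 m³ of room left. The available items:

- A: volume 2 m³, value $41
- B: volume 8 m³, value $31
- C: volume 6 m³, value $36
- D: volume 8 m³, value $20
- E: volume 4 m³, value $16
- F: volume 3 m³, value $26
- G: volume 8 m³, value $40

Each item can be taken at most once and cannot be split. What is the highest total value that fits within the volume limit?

$107

Check high-value combinations within 13 m³:
- A+F+G: volume 2+3+8=13, value 41+26+40=107
- A+C+F: volume 2+6+3=11, value 41+36+26=103
- A+B+F: volume 2+8+3=13, value 41+31+26=98
- A+C+E: volume 2+6+4=12, value 41+36+16=93
Best: $107.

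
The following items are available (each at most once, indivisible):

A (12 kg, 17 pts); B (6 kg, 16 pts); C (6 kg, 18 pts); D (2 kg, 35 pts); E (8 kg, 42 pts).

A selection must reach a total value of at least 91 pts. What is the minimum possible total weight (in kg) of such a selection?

Subsets with value ≥ 91, sorted by total weight:
- C+D+E: weight 16, value 95
- B+D+E: weight 16, value 93
- B+C+D+E: weight 22, value 111
- A+D+E: weight 22, value 94
Minimum weight: 16 kg.

16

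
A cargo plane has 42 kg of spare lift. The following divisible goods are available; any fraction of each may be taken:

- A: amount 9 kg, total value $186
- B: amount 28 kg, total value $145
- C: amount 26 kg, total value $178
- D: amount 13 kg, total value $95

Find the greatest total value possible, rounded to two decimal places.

Take in order of value per unit:
- A (186/9 per unit): all 9 → value 186, running total 186.00
- D (95/13 per unit): all 13 → value 95, running total 281.00
- C (178/26 per unit): 20 of 26 → value 20×178/26 = 136.9231, running total 417.92
Total 417.92.

417.92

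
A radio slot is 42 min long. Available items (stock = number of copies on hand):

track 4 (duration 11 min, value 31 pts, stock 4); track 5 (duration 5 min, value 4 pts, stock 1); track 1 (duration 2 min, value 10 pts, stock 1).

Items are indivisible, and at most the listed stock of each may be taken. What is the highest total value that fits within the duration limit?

107 pts

Top feasible selections:
- 3×track 4 + 1×track 5 + 1×track 1: duration 40, value 107
- 3×track 4 + 1×track 1: duration 35, value 103
- 3×track 4 + 1×track 5: duration 38, value 97
- 3×track 4: duration 33, value 93
Best: 107 pts.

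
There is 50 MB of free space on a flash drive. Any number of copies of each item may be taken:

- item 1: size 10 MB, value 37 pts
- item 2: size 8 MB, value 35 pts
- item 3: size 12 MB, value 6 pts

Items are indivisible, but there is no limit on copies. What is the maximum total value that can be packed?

Best value-per-unit is item 2 at 35/8; filling with it alone gives 6×35 = 210.
Optimal mix: 1×item 1 + 5×item 2 → size 50, value 212.

212 pts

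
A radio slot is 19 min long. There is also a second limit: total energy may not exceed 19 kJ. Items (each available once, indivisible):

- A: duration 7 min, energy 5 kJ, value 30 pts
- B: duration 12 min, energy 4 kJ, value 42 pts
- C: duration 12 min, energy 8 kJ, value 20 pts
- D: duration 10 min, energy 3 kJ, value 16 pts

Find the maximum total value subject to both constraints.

Feasible sets respecting both limits:
- A+B: duration 19, energy 9, value 72
- A+C: duration 19, energy 13, value 50
- A+D: duration 17, energy 8, value 46
- B: duration 12, energy 4, value 42
Best: 72 pts.

72 pts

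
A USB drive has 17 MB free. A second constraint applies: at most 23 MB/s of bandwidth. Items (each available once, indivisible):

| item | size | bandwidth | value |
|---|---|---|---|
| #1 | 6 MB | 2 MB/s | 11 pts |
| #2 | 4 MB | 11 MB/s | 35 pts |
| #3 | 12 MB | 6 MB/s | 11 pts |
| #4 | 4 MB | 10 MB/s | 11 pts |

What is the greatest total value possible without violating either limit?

57 pts

Feasible sets respecting both limits:
- #1+#2+#4: size 14, bandwidth 23, value 57
- #1+#2: size 10, bandwidth 13, value 46
- #2+#3: size 16, bandwidth 17, value 46
Best: 57 pts.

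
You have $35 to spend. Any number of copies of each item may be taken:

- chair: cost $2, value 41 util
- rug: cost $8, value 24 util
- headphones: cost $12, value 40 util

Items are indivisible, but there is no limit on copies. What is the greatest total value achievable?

697 util

Best value-per-unit is chair at 41/2, and filling with it alone uses cost 17×2=34. No mix of the others beats 17×41 = 697.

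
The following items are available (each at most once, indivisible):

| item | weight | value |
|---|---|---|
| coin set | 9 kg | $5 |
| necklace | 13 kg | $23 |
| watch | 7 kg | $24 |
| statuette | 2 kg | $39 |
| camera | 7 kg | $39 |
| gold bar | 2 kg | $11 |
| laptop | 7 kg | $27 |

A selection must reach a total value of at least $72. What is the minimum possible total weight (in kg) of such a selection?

9

Subsets with value ≥ 72, sorted by total weight:
- statuette+camera: weight 9, value 78
- statuette+camera+gold bar: weight 11, value 89
- statuette+gold bar+laptop: weight 11, value 77
Minimum weight: 9 kg.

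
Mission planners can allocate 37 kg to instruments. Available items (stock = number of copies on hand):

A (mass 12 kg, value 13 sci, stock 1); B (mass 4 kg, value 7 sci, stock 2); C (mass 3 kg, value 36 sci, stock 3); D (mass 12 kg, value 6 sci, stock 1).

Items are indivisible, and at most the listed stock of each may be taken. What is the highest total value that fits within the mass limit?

135 sci

Best selections within mass 37 and stock limits:
- 1×A + 2×B + 3×C: mass 29, value 135
- 1×A + 1×B + 3×C + 1×D: mass 37, value 134
Best: 135 sci.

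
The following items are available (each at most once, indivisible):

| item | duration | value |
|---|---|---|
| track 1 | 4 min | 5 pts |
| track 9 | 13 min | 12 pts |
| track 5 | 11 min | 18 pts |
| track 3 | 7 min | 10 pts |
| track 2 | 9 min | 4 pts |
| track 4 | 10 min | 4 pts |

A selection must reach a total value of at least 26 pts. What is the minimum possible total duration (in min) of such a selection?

Subsets with value ≥ 26, sorted by total duration:
- track 5+track 3: duration 18, value 28
- track 1+track 5+track 3: duration 22, value 33
Minimum duration: 18 min.

18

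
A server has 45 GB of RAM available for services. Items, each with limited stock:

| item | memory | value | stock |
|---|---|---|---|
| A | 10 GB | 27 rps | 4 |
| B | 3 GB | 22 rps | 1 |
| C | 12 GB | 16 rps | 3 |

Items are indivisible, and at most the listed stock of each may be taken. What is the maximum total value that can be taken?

Best selections within memory 45 and stock limits:
- 4×A + 1×B: memory 43, value 130
- 3×A + 1×B + 1×C: memory 45, value 119
- 4×A: memory 40, value 108
- 3×A + 1×B: memory 33, value 103
Best: 130 rps.

130 rps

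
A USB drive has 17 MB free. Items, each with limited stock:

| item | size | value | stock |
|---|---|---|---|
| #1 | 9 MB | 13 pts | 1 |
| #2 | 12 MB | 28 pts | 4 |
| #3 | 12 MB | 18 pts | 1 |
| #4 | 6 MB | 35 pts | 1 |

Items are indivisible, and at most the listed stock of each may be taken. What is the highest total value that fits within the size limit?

48 pts

Best selections within size 17 and stock limits:
- 1×#1 + 1×#4: size 15, value 48
- 1×#4: size 6, value 35
Best: 48 pts.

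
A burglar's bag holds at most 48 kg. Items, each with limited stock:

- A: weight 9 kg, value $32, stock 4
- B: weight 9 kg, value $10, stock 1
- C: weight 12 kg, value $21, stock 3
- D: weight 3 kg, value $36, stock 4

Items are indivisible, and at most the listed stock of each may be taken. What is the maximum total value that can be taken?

$272

Best selections within weight 48 and stock limits:
- 4×A + 4×D: weight 48, value 272
- 3×A + 1×B + 4×D: weight 48, value 250
- 3×A + 4×D: weight 39, value 240
Best: $272.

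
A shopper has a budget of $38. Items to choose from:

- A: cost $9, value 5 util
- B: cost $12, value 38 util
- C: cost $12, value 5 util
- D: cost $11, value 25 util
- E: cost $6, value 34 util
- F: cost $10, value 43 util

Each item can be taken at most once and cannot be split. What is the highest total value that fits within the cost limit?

120 util

Check high-value combinations within $38:
- A+B+E+F: cost 9+12+6+10=37, value 5+38+34+43=120
- B+E+F: cost 12+6+10=28, value 38+34+43=115
- A+D+E+F: cost 9+11+6+10=36, value 5+25+34+43=107
- B+D+F: cost 12+11+10=33, value 38+25+43=106
Best: 120 util.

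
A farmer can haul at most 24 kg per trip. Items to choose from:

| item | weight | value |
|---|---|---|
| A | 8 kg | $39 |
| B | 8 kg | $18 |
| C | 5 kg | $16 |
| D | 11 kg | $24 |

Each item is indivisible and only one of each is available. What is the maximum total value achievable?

This is a 0/1 knapsack; check combinations near the capacity.
- A+C+D: weight 8+5+11=24, value 39+16+24=79
- A+B+C: weight 8+8+5=21, value 39+18+16=73
- A+D: weight 8+11=19, value 39+24=63
- B+C+D: weight 8+5+11=24, value 18+16+24=58
- A+B: weight 8+8=16, value 39+18=57
Best: $79.

$79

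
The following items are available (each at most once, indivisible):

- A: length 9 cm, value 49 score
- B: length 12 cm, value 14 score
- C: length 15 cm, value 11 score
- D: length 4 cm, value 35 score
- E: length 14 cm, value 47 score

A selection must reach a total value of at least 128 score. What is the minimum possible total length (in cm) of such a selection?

27

Subsets with value ≥ 128, sorted by total length:
- A+D+E: length 27, value 131
- A+B+D+E: length 39, value 145
- A+C+D+E: length 42, value 142
Minimum length: 27 cm.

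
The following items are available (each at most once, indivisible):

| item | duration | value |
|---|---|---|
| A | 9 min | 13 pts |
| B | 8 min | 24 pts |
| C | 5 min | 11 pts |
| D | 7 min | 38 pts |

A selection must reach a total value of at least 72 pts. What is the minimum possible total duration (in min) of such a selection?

20

Subsets with value ≥ 72, sorted by total duration:
- B+C+D: duration 20, value 73
- A+B+D: duration 24, value 75
- A+B+C+D: duration 29, value 86
Minimum duration: 20 min.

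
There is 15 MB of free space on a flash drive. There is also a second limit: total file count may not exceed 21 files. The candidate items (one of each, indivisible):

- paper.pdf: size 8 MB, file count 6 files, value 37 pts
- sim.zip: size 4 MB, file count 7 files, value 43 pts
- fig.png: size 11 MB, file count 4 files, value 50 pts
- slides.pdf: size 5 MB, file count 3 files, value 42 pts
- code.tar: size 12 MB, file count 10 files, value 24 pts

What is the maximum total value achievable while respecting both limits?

Feasible sets respecting both limits:
- sim.zip+fig.png: size 15, file count 11, value 93
- sim.zip+slides.pdf: size 9, file count 10, value 85
- paper.pdf+sim.zip: size 12, file count 13, value 80
- paper.pdf+slides.pdf: size 13, file count 9, value 79
Best: 93 pts.

93 pts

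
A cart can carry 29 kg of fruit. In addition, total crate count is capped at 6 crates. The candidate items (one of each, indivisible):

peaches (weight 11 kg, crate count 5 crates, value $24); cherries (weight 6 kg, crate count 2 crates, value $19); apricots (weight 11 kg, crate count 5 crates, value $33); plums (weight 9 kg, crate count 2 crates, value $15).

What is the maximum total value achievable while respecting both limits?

Feasible sets respecting both limits:
- cherries+plums: weight 15, crate count 4, value 34
- apricots: weight 11, crate count 5, value 33
- peaches: weight 11, crate count 5, value 24
Best: $34.

$34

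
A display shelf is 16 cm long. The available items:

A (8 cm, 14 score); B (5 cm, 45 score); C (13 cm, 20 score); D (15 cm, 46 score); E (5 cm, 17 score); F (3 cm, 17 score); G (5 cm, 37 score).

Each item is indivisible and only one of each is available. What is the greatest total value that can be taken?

99 score

This is a 0/1 knapsack; check combinations near the capacity.
- B+F+G: length 5+3+5=13, value 45+17+37=99
- B+E+G: length 5+5+5=15, value 45+17+37=99
- B+G: length 5+5=10, value 45+37=82
- B+E+F: length 5+5+3=13, value 45+17+17=79
Best: 99 score.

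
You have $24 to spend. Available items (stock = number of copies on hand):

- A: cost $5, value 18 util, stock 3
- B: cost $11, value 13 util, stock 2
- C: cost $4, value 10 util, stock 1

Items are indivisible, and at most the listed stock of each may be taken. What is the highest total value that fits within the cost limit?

64 util

Top feasible selections:
- 3×A + 1×C: cost 19, value 64
- 3×A: cost 15, value 54
Best: 64 util.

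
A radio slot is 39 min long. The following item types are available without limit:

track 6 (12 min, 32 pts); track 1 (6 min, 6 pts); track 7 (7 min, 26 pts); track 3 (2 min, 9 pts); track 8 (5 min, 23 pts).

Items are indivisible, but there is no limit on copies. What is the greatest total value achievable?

179 pts

Best value-per-unit is track 8 at 23/5; filling with it alone gives 7×23 = 161.
Optimal mix: 2×track 3 + 7×track 8 → duration 39, value 179.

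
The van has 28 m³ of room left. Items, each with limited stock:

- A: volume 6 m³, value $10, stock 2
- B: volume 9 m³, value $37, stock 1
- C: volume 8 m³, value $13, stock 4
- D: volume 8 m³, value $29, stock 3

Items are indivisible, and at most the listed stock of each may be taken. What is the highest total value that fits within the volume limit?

$95

Top feasible selections:
- 1×B + 2×D: volume 25, value 95
- 3×D: volume 24, value 87
- 1×B + 1×C + 1×D: volume 25, value 79
Best: $95.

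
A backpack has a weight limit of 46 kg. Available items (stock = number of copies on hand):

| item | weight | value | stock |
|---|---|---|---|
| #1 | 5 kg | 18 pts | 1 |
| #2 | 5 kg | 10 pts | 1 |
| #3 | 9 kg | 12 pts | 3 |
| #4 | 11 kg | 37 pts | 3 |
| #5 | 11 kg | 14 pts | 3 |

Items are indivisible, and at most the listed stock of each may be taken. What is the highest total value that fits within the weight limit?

139 pts

Top feasible selections:
- 1×#1 + 1×#2 + 3×#4: weight 43, value 139
- 1×#1 + 3×#4: weight 38, value 129
- 3×#4 + 1×#5: weight 44, value 125
Best: 139 pts.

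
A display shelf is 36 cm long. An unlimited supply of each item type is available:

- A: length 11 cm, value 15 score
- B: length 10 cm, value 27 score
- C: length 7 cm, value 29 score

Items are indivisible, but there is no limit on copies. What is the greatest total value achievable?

145 score

Best value-per-unit is C at 29/7, and filling with it alone uses length 5×7=35. No mix of the others beats 5×29 = 145.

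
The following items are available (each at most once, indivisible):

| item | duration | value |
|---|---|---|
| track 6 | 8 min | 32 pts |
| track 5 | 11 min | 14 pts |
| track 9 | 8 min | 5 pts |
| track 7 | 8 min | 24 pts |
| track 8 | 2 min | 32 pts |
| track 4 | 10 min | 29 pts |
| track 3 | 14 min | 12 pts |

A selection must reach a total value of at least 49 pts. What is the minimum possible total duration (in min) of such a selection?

Subsets with value ≥ 49, sorted by total duration:
- track 6+track 8: duration 10, value 64
- track 7+track 8: duration 10, value 56
Minimum duration: 10 min.

10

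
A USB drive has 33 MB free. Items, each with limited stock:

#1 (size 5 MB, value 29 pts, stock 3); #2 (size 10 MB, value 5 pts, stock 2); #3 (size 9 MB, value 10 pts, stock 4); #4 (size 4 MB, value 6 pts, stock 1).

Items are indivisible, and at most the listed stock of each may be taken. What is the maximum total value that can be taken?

107 pts

Top feasible selections:
- 3×#1 + 2×#3: size 33, value 107
- 3×#1 + 1×#3 + 1×#4: size 28, value 103
- 3×#1 + 1×#2 + 1×#4: size 29, value 98
- 3×#1 + 1×#3: size 24, value 97
Best: 107 pts.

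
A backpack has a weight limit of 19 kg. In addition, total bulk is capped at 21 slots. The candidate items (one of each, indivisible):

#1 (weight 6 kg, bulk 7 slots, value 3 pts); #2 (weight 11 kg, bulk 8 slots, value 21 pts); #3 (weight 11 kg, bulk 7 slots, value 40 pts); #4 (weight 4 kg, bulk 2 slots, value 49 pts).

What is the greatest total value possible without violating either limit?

Feasible sets respecting both limits:
- #3+#4: weight 15, bulk 9, value 89
- #2+#4: weight 15, bulk 10, value 70
- #1+#4: weight 10, bulk 9, value 52
- #4: weight 4, bulk 2, value 49
Best: 89 pts.

89 pts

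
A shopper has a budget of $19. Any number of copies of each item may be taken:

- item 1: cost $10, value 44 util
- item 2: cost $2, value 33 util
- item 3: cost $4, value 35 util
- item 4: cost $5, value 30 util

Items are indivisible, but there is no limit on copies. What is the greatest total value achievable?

297 util

Best value-per-unit is item 2 at 33/2, and filling with it alone uses cost 9×2=18. No mix of the others beats 9×33 = 297.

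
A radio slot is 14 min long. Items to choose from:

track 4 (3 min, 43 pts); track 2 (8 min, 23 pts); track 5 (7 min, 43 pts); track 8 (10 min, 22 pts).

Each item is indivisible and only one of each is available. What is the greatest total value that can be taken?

86 pts

This is a 0/1 knapsack; check combinations near the capacity.
- track 4+track 5: duration 3+7=10, value 43+43=86
- track 4+track 2: duration 3+8=11, value 43+23=66
- track 4+track 8: duration 3+10=13, value 43+22=65
Best: 86 pts.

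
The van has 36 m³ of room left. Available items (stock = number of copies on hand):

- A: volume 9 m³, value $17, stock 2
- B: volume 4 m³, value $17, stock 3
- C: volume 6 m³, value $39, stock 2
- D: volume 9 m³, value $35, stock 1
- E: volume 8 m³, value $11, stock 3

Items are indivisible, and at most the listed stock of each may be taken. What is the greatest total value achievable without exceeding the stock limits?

$164

Best selections within volume 36 and stock limits:
- 3×B + 2×C + 1×D: volume 33, value 164
- 2×B + 2×C + 1×D: volume 29, value 147
- 1×A + 1×B + 2×C + 1×D: volume 34, value 147
Best: $164.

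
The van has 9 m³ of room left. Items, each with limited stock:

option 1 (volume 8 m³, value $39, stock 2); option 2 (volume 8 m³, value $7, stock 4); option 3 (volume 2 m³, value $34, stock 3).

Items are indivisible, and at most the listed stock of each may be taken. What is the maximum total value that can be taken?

Best selections within volume 9 and stock limits:
- 3×option 3: volume 6, value 102
- 2×option 3: volume 4, value 68
Best: $102.

$102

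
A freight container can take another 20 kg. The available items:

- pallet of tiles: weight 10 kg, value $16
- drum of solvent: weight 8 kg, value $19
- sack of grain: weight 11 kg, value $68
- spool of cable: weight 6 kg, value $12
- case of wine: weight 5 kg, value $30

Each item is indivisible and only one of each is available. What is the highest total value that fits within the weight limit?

$98

Check high-value combinations within 20 kg:
- sack of grain+case of wine: weight 11+5=16, value 68+30=98
- drum of solvent+sack of grain: weight 8+11=19, value 19+68=87
- sack of grain+spool of cable: weight 11+6=17, value 68+12=80
- sack of grain: weight 11, value 68
- drum of solvent+spool of cable+case of wine: weight 8+6+5=19, value 19+12+30=61
Best: $98.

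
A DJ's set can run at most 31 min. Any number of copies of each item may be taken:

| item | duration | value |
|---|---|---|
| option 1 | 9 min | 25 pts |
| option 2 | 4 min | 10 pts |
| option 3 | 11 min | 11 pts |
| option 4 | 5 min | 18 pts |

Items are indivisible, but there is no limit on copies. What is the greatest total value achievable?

108 pts

Best value-per-unit is option 4 at 18/5, and filling with it alone uses duration 6×5=30. No mix of the others beats 6×18 = 108.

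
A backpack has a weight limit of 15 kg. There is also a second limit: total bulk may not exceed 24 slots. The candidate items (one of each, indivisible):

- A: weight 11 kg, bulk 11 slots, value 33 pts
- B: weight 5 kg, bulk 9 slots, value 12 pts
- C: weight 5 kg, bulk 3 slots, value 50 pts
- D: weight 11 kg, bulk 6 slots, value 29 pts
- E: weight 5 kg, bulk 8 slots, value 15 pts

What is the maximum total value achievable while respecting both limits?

Feasible sets respecting both limits:
- B+C+E: weight 15, bulk 20, value 77
- C+E: weight 10, bulk 11, value 65
- B+C: weight 10, bulk 12, value 62
Best: 77 pts.

77 pts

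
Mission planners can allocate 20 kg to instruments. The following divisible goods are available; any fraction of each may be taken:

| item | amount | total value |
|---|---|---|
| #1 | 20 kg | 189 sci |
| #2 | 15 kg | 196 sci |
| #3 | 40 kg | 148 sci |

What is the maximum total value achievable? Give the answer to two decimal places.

Take in order of value per unit:
- #2 (196/15 per unit): all 15 → value 196, running total 196.00
- #1 (189/20 per unit): 5 of 20 → value 5×189/20 = 47.2500, running total 243.25
Total 243.25.

243.25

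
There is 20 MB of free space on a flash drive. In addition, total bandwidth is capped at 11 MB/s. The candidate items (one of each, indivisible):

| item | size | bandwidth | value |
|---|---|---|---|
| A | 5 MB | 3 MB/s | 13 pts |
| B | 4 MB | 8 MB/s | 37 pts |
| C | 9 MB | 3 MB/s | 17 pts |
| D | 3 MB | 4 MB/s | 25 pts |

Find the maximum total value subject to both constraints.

55 pts

Feasible sets respecting both limits:
- A+C+D: size 17, bandwidth 10, value 55
- B+C: size 13, bandwidth 11, value 54
- A+B: size 9, bandwidth 11, value 50
- C+D: size 12, bandwidth 7, value 42
Best: 55 pts.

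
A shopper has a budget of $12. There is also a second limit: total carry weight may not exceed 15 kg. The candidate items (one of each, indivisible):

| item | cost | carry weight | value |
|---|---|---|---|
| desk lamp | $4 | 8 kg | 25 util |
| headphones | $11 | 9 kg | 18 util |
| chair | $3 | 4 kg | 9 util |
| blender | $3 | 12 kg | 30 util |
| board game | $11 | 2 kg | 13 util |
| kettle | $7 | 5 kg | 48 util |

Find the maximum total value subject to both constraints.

Feasible sets respecting both limits:
- desk lamp+kettle: cost 11, carry weight 13, value 73
- chair+kettle: cost 10, carry weight 9, value 57
- kettle: cost 7, carry weight 5, value 48
Best: 73 util.

73 util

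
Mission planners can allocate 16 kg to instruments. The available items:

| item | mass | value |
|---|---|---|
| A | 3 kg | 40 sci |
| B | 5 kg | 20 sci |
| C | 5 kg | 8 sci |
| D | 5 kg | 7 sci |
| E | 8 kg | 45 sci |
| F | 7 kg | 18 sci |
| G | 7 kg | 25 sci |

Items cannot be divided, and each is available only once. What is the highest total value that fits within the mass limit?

105 sci

Check high-value combinations within 16 kg:
- A+B+E: mass 3+5+8=16, value 40+20+45=105
- A+C+E: mass 3+5+8=16, value 40+8+45=93
- A+D+E: mass 3+5+8=16, value 40+7+45=92
Best: 105 sci.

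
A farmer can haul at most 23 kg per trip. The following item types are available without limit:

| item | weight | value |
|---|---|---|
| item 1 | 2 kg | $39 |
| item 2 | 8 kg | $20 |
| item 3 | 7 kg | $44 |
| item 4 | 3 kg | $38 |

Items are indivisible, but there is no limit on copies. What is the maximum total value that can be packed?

Best value-per-unit is item 1 at 39/2, and filling with it alone uses weight 11×2=22. No mix of the others beats 11×39 = 429.

$429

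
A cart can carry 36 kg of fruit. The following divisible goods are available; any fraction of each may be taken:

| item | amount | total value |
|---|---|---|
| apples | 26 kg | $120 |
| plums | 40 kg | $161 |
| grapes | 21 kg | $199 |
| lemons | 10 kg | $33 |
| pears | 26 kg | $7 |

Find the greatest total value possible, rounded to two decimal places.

268.23

Take in order of value per unit:
- grapes (199/21 per unit): all 21 → value 199, running total 199.00
- apples (120/26 per unit): 15 of 26 → value 15×120/26 = 69.2308, running total 268.23
Total 268.23.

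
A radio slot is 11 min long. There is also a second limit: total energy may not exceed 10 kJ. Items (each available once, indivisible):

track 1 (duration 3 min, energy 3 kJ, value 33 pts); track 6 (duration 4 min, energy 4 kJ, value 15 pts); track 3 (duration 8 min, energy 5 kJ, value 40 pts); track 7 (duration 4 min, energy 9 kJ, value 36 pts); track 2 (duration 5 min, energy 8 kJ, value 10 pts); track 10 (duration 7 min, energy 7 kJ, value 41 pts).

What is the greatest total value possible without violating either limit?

74 pts

Feasible sets respecting both limits:
- track 1+track 10: duration 10, energy 10, value 74
- track 1+track 3: duration 11, energy 8, value 73
- track 1+track 6: duration 7, energy 7, value 48
- track 10: duration 7, energy 7, value 41
Best: 74 pts.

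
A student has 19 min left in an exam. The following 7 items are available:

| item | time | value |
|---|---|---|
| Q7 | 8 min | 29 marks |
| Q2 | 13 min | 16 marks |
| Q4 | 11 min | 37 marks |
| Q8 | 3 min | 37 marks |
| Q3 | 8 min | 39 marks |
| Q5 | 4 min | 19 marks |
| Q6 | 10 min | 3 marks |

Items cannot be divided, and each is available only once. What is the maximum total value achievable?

Check high-value combinations within 19 min:
- Q7+Q8+Q3: time 8+3+8=19, value 29+37+39=105
- Q8+Q3+Q5: time 3+8+4=15, value 37+39+19=95
- Q4+Q8+Q5: time 11+3+4=18, value 37+37+19=93
Best: 105 marks.

105 marks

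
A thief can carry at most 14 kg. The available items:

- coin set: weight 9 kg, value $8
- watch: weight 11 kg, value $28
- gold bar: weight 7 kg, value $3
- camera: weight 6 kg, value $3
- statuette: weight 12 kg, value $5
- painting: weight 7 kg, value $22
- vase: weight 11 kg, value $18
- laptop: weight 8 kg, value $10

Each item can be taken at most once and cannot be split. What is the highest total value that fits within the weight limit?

This is a 0/1 knapsack; check combinations near the capacity.
- watch: weight 11, value 28
- camera+painting: weight 6+7=13, value 3+22=25
- gold bar+painting: weight 7+7=14, value 3+22=25
- painting: weight 7, value 22
- vase: weight 11, value 18
Best: $28.

$28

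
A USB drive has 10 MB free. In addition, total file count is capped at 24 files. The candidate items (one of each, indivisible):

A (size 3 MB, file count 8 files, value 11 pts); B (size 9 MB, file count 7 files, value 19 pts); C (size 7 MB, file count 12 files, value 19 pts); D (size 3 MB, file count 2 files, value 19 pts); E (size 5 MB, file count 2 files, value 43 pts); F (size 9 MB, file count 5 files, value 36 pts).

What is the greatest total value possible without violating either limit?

Feasible sets respecting both limits:
- D+E: size 8, file count 4, value 62
- A+E: size 8, file count 10, value 54
- E: size 5, file count 2, value 43
- C+D: size 10, file count 14, value 38
Best: 62 pts.

62 pts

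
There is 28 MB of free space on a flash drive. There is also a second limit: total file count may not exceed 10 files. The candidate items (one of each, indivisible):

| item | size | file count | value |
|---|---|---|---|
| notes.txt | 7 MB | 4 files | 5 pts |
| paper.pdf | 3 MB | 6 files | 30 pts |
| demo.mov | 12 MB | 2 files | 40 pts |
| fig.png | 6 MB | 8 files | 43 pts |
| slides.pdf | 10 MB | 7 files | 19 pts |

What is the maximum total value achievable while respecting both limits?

83 pts

Feasible sets respecting both limits:
- demo.mov+fig.png: size 18, file count 10, value 83
- paper.pdf+demo.mov: size 15, file count 8, value 70
- demo.mov+slides.pdf: size 22, file count 9, value 59
Best: 83 pts.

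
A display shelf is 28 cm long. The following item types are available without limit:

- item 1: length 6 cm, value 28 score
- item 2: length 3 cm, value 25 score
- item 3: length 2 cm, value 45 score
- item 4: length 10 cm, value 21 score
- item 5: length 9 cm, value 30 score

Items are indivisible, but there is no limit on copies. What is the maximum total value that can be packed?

630 score

Best value-per-unit is item 3 at 45/2, and filling with it alone uses length 14×2=28. No mix of the others beats 14×45 = 630.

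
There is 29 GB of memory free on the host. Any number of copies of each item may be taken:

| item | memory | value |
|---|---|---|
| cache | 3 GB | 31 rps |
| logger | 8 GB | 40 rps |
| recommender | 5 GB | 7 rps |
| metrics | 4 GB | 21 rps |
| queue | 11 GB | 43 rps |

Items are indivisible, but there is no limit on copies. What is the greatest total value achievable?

Best value-per-unit is cache at 31/3, and filling with it alone uses memory 9×3=27. No mix of the others beats 9×31 = 279.

279 rps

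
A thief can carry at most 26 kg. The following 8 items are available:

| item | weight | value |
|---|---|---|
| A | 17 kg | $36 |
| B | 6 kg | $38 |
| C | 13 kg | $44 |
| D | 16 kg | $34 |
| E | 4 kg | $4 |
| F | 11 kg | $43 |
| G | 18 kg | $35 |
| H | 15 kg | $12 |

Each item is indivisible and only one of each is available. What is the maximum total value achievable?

Check high-value combinations within 26 kg:
- C+F: weight 13+11=24, value 44+43=87
- B+C+E: weight 6+13+4=23, value 38+44+4=86
- B+E+F: weight 6+4+11=21, value 38+4+43=85
- B+C: weight 6+13=19, value 38+44=82
- B+F: weight 6+11=17, value 38+43=81
Best: $87.

$87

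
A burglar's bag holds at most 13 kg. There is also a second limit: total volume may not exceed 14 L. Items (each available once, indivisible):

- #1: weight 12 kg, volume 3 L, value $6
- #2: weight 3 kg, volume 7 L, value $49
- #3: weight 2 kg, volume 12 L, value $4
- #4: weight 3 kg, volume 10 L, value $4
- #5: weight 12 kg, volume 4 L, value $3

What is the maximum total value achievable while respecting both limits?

$49

Feasible sets respecting both limits:
- #2: weight 3, volume 7, value 49
- #1: weight 12, volume 3, value 6
- #3: weight 2, volume 12, value 4
Best: $49.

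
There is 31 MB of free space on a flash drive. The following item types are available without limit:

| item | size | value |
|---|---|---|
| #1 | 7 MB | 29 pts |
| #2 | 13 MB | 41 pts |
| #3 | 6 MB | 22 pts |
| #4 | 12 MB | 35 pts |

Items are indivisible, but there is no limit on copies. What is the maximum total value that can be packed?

Best value-per-unit is #1 at 29/7; filling with it alone gives 4×29 = 116.
Optimal mix: 1×#1 + 4×#3 → size 31, value 117.

117 pts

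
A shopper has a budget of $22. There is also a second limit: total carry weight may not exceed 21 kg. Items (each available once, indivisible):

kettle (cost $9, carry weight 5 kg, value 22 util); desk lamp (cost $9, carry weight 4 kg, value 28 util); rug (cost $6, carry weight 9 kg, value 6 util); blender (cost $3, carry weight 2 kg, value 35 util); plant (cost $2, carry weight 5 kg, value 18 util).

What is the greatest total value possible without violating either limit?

Feasible sets respecting both limits:
- desk lamp+rug+blender+plant: cost 20, carry weight 20, value 87
- kettle+desk lamp+blender: cost 21, carry weight 11, value 85
- desk lamp+blender+plant: cost 14, carry weight 11, value 81
- kettle+rug+blender+plant: cost 20, carry weight 21, value 81
Best: 87 util.

87 util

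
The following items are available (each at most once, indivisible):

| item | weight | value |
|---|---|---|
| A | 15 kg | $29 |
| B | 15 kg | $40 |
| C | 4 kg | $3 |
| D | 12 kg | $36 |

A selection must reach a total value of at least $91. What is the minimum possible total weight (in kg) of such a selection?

Subsets with value ≥ 91, sorted by total weight:
- A+B+D: weight 42, value 105
- A+B+C+D: weight 46, value 108
Minimum weight: 42 kg.

42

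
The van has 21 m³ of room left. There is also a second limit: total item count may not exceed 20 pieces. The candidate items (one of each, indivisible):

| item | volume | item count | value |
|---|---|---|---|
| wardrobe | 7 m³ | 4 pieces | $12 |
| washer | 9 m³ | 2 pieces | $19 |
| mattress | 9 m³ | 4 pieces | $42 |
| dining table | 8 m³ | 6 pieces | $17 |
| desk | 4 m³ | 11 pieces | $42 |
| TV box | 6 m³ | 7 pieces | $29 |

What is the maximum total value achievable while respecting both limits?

$96

Feasible sets respecting both limits:
- wardrobe+mattress+desk: volume 20, item count 19, value 96
- washer+desk+TV box: volume 19, item count 20, value 90
- mattress+desk: volume 13, item count 15, value 84
Best: $96.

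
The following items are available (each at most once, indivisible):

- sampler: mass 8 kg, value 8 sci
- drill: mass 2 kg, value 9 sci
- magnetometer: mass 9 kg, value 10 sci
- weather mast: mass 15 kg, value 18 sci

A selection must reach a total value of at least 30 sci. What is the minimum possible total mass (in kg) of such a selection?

25

Subsets with value ≥ 30, sorted by total mass:
- sampler+drill+weather mast: mass 25, value 35
- drill+magnetometer+weather mast: mass 26, value 37
Minimum mass: 25 kg.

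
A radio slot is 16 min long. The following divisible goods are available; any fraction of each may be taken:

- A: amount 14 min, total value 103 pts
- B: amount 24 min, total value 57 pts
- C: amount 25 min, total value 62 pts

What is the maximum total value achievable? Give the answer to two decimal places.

Take in order of value per unit:
- A (103/14 per unit): all 14 → value 103, running total 103.00
- C (62/25 per unit): 2 of 25 → value 2×62/25 = 4.9600, running total 107.96
Total 107.96.

107.96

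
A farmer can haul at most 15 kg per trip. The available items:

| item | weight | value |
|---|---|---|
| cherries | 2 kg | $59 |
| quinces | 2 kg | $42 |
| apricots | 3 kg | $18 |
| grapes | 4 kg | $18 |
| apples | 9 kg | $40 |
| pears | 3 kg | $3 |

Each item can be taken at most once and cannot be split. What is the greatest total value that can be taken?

This is a 0/1 knapsack; check combinations near the capacity.
- cherries+quinces+apples: weight 2+2+9=13, value 59+42+40=141
- cherries+quinces+apricots+grapes+pears: weight 2+2+3+4+3=14, value 59+42+18+18+3=140
- cherries+quinces+apricots+grapes: weight 2+2+3+4=11, value 59+42+18+18=137
Best: $141.

$141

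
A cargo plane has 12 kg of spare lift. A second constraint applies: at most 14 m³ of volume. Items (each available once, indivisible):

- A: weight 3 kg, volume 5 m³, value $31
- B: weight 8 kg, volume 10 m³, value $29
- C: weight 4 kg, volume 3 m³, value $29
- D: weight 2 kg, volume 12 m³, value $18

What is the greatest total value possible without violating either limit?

$60

Feasible sets respecting both limits:
- A+C: weight 7, volume 8, value 60
- B+C: weight 12, volume 13, value 58
- A: weight 3, volume 5, value 31
- B: weight 8, volume 10, value 29
Best: $60.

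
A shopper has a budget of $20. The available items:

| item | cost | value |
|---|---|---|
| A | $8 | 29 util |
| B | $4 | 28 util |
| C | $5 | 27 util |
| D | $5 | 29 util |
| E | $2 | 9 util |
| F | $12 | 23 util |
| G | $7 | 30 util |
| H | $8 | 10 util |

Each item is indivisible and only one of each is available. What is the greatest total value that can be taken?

This is a 0/1 knapsack; check combinations near the capacity.
- B+D+E+G: cost 4+5+2+7=18, value 28+29+9+30=96
- A+B+D+E: cost 8+4+5+2=19, value 29+28+29+9=95
- C+D+E+G: cost 5+5+2+7=19, value 27+29+9+30=95
- B+C+E+G: cost 4+5+2+7=18, value 28+27+9+30=94
Best: 96 util.

96 util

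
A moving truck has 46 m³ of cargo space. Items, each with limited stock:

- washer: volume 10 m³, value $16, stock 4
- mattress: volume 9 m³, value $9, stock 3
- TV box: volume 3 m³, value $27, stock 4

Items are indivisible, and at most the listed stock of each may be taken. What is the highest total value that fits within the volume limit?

$156

Best selections within volume 46 and stock limits:
- 3×washer + 4×TV box: volume 42, value 156
- 2×washer + 1×mattress + 4×TV box: volume 41, value 149
- 1×washer + 2×mattress + 4×TV box: volume 40, value 142
- 2×washer + 4×TV box: volume 32, value 140
Best: $156.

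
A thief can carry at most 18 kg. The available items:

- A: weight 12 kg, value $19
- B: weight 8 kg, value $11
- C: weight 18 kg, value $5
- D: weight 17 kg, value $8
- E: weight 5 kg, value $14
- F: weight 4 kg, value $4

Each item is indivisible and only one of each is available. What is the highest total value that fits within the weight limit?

$33

Check high-value combinations within 18 kg:
- A+E: weight 12+5=17, value 19+14=33
- B+E+F: weight 8+5+4=17, value 11+14+4=29
- B+E: weight 8+5=13, value 11+14=25
Best: $33.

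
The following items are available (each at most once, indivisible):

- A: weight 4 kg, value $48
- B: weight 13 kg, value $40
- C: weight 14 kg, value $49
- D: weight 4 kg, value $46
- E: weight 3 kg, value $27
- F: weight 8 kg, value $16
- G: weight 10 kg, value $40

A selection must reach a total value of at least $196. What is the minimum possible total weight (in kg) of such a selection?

34

Subsets with value ≥ 196, sorted by total weight:
- A+B+D+E+G: weight 34, value 201
- A+C+D+E+G: weight 35, value 210
- A+B+C+D+E: weight 38, value 210
- A+C+D+F+G: weight 40, value 199
Minimum weight: 34 kg.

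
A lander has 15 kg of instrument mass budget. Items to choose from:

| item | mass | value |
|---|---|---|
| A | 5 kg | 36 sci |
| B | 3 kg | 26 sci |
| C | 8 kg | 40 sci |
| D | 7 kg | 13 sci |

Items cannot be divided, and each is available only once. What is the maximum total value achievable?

76 sci

Check high-value combinations within 15 kg:
- A+C: mass 5+8=13, value 36+40=76
- A+B+D: mass 5+3+7=15, value 36+26+13=75
- B+C: mass 3+8=11, value 26+40=66
Best: 76 sci.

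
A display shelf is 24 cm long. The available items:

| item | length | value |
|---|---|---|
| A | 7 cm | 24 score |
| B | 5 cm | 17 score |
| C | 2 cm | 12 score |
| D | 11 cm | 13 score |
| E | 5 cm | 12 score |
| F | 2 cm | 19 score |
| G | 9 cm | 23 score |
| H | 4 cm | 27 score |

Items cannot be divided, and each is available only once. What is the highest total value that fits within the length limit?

This is a 0/1 knapsack; check combinations near the capacity.
- A+C+F+G+H: length 7+2+2+9+4=24, value 24+12+19+23+27=105
- A+B+C+F+H: length 7+5+2+2+4=20, value 24+17+12+19+27=99
- A+B+E+F+H: length 7+5+5+2+4=23, value 24+17+12+19+27=99
Best: 105 score.

105 score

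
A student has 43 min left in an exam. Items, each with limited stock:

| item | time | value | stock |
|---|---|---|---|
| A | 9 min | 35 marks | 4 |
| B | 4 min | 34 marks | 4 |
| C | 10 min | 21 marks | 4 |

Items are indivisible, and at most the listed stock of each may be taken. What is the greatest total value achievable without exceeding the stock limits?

241 marks

Top feasible selections:
- 3×A + 4×B: time 43, value 241
- 3×A + 3×B: time 39, value 207
- 2×A + 4×B: time 34, value 206
- 2×A + 3×B + 1×C: time 40, value 193
Best: 241 marks.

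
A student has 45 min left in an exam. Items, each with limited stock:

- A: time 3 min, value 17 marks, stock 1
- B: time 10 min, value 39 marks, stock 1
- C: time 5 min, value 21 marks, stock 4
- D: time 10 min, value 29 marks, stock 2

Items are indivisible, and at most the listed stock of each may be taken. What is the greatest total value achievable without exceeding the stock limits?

Best selections within time 45 and stock limits:
- 1×A + 1×B + 4×C + 1×D: time 43, value 169
- 1×B + 3×C + 2×D: time 45, value 160
Best: 169 marks.

169 marks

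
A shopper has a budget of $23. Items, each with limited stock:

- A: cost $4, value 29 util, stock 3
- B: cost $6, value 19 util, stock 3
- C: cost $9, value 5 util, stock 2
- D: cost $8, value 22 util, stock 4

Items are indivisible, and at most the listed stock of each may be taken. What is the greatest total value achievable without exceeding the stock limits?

Top feasible selections:
- 3×A + 1×D: cost 20, value 109
- 3×A + 1×B: cost 18, value 106
- 2×A + 1×B + 1×D: cost 22, value 99
- 2×A + 2×B: cost 20, value 96
Best: 109 util.

109 util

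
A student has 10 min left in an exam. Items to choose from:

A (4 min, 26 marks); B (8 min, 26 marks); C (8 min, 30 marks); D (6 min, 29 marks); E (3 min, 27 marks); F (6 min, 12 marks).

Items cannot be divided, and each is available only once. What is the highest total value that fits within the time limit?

56 marks

This is a 0/1 knapsack; check combinations near the capacity.
- D+E: time 6+3=9, value 29+27=56
- A+D: time 4+6=10, value 26+29=55
- A+E: time 4+3=7, value 26+27=53
- E+F: time 3+6=9, value 27+12=39
- A+F: time 4+6=10, value 26+12=38
Best: 56 marks.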